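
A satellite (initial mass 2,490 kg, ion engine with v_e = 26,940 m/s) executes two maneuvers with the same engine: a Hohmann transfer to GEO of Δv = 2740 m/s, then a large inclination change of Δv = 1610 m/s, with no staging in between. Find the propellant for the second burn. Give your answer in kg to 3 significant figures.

After the first burn: m = 2490 × exp(−2740/26940.0) = 2490 × 0.90329 = 2,249.19 kg.
After the second burn: m = 2,249.19 × exp(−1610/26940.0) = 2,249.19 × 0.94199 = 2,118.71 kg.
Second-burn propellant = 2,249.19 − 2,118.71 = 130.48 kg.

propellant for the second burn ≈ 130 kg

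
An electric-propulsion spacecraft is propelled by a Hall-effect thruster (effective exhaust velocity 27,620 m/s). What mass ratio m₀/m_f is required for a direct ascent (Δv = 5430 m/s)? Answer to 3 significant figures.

By the Tsiolkovsky rocket equation, m₀/m_f = exp(Δv / v_e) = exp(5430 / 27620.0) = exp(0.1966) = 1.2173.

mass ratio ≈ 1.22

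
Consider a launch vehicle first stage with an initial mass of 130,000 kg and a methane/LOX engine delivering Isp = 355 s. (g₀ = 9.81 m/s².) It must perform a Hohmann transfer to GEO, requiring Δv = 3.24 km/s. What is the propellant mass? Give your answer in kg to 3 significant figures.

propellant mass ≈ 78700 kg

v_e = Isp · g₀ = 355 × 9.81 = 3482.6 m/s.
m₀/m_f = exp(Δv / v_e) = exp(3240 / 3482.6) = exp(0.9304) = 2.5354.
m_f = 130,000 / 2.5354 = 51,274 kg, so propellant = m₀ − m_f = 130,000 − 51,274 = 78,726 kg.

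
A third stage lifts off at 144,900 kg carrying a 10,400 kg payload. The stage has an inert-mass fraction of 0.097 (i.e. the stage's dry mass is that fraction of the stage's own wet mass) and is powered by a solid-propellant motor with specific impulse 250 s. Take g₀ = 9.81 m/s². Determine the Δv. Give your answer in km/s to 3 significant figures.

Stage wet mass = m₀ − payload = 144,900 − 10,400 = 134,500 kg.
Stage dry mass = ε × stage wet mass = 0.097 × 134,500 = 13,046.5 kg.
Burnout mass m_f = stage dry + payload = 13,046.5 + 10,400 = 23,446.5 kg.
v_e = Isp · g₀ = 250 × 9.81 = 2452.5 m/s.
By the Tsiolkovsky rocket equation, Δv = v_e · ln(144,900/23,446.5) = 2452.5 × ln(6.18) = 2452.5 × 1.8213 ≈ 4467 m/s.

Δv ≈ 4.47 km/s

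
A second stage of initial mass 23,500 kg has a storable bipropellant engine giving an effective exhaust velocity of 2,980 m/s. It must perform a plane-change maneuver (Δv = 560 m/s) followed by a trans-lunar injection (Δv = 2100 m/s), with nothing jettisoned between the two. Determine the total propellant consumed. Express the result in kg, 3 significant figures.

total propellant consumed ≈ 13900 kg

After the first burn: m = 23500 × exp(−560/2980.0) = 23500 × 0.82868 = 19,474 kg.
After the second burn: m = 19,474 × exp(−2100/2980.0) = 19,474 × 0.49426 = 9,625.22 kg.
Total propellant = m₀ − m_final = 23500 − 9,625.22 = 13,874.78 kg.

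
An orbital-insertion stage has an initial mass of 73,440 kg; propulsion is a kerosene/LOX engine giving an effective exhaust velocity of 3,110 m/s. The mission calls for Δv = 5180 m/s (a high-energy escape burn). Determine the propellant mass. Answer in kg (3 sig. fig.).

Rocket equation: m₀/m_f = exp(Δv / v_e) = exp(5180 / 3110.0) = exp(1.6656) = 5.2888.
m_f = 73,440 / 5.2888 = 13,885.9 kg, so propellant = m₀ − m_f = 73,440 − 13,885.9 = 59,554.1 kg.

propellant mass ≈ 59600 kg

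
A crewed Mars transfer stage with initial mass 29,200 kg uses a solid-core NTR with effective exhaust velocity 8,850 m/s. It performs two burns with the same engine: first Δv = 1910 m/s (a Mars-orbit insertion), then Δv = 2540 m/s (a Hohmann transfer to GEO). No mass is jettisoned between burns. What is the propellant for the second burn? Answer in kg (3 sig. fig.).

propellant for the second burn ≈ 5870 kg

After the first burn: m = 29200 × exp(−1910/8850.0) = 29200 × 0.80588 = 23,531.7 kg.
After the second burn: m = 23,531.7 × exp(−2540/8850.0) = 23,531.7 × 0.75051 = 17,660.8 kg.
Second-burn propellant = 23,531.7 − 17,660.8 = 5,870.9 kg.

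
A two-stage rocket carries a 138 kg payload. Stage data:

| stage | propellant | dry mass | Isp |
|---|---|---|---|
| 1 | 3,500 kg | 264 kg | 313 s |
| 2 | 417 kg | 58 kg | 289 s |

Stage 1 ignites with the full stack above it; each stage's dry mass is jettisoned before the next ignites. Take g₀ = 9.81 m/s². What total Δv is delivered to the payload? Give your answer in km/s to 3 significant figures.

Ignition mass of stage 1 = 3,500+264 + 417+58 + 138 = 4,377 kg.
Stage 1: m₀ = 4,377 kg, m_f = 4,377 − 3,500 = 877 kg; Δv = 313×9.81×ln(4.991) = 3070.5×1.6076 ≈ 4936 m/s.
Stage 2: m₀ = 613 kg, m_f = 613 − 417 = 196 kg; Δv = 289×9.81×ln(3.128) = 2835.1×1.1403 ≈ 3233 m/s.
Total Δv = 4936 + 3233 = 8169 m/s.

Δv ≈ 8.17 km/s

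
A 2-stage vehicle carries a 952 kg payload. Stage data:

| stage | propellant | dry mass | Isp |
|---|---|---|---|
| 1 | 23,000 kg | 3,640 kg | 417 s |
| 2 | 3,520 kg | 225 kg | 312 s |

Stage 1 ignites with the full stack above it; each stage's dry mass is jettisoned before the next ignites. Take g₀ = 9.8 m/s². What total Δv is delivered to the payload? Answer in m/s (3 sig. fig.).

Ignition mass of stage 1 = 23,000+3,640 + 3,520+225 + 952 = 31,337 kg.
Stage 1: m₀ = 31,337 kg, m_f = 31,337 − 23,000 = 8,337 kg; Δv = 417×9.8×ln(3.759) = 4086.6×1.3241 ≈ 5411 m/s.
Stage 2: m₀ = 4,697 kg, m_f = 4,697 − 3,520 = 1,177 kg; Δv = 312×9.8×ln(3.991) = 3057.6×1.3840 ≈ 4232 m/s.
Total Δv = 5411 + 4232 = 9643 m/s.

Δv ≈ 9640 m/s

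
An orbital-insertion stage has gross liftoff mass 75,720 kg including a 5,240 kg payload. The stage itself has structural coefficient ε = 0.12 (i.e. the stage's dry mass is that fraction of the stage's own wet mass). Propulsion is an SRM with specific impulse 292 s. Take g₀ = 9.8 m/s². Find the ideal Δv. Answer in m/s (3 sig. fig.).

Δv ≈ 4890 m/s

Stage wet mass = m₀ − payload = 75,720 − 5,240 = 70,480 kg.
Stage dry mass = ε × stage wet mass = 0.12 × 70,480 = 8,457.6 kg.
Burnout mass m_f = stage dry + payload = 8,457.6 + 5,240 = 13,697.6 kg.
v_e = Isp · g₀ = 292 × 9.8 = 2861.6 m/s.
Δv = v_e · ln(75,720/13,697.6) = 2861.6 × ln(5.528) = 2861.6 × 1.7098 ≈ 4893 m/s.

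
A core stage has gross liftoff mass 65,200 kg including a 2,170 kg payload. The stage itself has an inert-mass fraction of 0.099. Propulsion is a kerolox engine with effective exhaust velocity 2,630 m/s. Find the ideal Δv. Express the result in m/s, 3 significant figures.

Δv ≈ 5390 m/s

Stage wet mass = m₀ − payload = 65,200 − 2,170 = 63,030 kg.
Stage dry mass = ε × stage wet mass = 0.099 × 63,030 = 6,239.97 kg.
Burnout mass m_f = stage dry + payload = 6,239.97 + 2,170 = 8,409.97 kg.
Δv = v_e · ln(65,200/8,409.97) = 2630.0 × ln(7.753) = 2630.0 × 2.0480 ≈ 5386 m/s.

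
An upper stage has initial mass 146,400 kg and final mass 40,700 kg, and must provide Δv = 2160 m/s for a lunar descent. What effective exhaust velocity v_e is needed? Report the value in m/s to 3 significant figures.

v_e ≈ 1690 m/s

ln(m₀/m_f) = ln(146400/40700) = ln(3.597) = 1.2801.
Using Δv = v_e ln(m₀/m_f): v_e = Δv / ln(m₀/m_f) = 2160 / 1.2801 = 1687.3 m/s.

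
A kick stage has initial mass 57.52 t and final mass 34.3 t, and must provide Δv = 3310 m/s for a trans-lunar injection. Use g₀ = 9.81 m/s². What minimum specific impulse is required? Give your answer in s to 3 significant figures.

ln(m₀/m_f) = ln(57520/34300) = ln(1.677) = 0.5170.
v_e = Δv / ln(m₀/m_f) = 3310 / 0.5170 = 6402.5 m/s.
Isp = v_e / g₀ = 6402.5 / 9.81 = 652.6 s.

Isp ≈ 653 s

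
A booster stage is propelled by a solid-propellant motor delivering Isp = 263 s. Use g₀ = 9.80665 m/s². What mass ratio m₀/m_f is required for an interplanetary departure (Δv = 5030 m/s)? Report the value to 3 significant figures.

mass ratio ≈ 7.03

v_e = Isp · g₀ = 263 × 9.80665 = 2579.1 m/s.
m₀/m_f = exp(Δv / v_e) = exp(5030 / 2579.1) = exp(1.9503) = 7.0305.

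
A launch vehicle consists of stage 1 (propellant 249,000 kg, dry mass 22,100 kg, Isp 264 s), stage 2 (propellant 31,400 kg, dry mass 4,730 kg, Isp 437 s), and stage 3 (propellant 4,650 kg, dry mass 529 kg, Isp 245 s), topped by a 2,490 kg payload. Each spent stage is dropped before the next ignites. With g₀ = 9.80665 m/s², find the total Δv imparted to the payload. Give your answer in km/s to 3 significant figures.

Ignition mass of stage 1 = 249,000+22,100 + 31,400+4,730 + 4,650+529 + 2,490 = 314,899 kg.
Stage 1: m₀ = 314,899 kg, m_f = 314,899 − 249,000 = 65,899 kg; Δv = 264×9.80665×ln(4.779) = 2589.0×1.5641 ≈ 4049 m/s.
Stage 2: m₀ = 43,799 kg, m_f = 43,799 − 31,400 = 12,399 kg; Δv = 437×9.80665×ln(3.532) = 4285.5×1.2620 ≈ 5408 m/s.
Stage 3: m₀ = 7,669 kg, m_f = 7,669 − 4,650 = 3,019 kg; Δv = 245×9.80665×ln(2.54) = 2402.6×0.9323 ≈ 2240 m/s.
Total Δv = 4049 + 5408 + 2240 = 11697 m/s.

Δv ≈ 11.7 km/s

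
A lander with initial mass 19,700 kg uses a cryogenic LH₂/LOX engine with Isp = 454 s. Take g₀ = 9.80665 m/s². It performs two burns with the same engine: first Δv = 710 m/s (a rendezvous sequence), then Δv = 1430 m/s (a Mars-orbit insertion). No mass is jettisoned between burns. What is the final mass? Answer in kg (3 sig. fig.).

final mass ≈ 12200 kg

v_e = Isp · g₀ = 454 × 9.80665 = 4452.2 m/s.
After the first burn: m = 19700 × exp(−710/4452.2) = 19700 × 0.85259 = 16,796 kg.
After the second burn: m = 16,796 × exp(−1430/4452.2) = 16,796 × 0.72529 = 12,182 kg.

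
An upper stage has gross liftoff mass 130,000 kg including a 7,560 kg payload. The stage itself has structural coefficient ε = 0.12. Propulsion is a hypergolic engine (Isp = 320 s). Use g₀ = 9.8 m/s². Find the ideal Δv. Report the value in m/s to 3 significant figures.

Δv ≈ 5540 m/s

Stage wet mass = m₀ − payload = 130,000 − 7,560 = 122,440 kg.
Stage dry mass = ε × stage wet mass = 0.12 × 122,440 = 14,692.8 kg.
Burnout mass m_f = stage dry + payload = 14,692.8 + 7,560 = 22,252.8 kg.
v_e = Isp · g₀ = 320 × 9.8 = 3136.0 m/s.
Δv = v_e · ln(130,000/22,252.8) = 3136.0 × ln(5.842) = 3136.0 × 1.7651 ≈ 5535 m/s.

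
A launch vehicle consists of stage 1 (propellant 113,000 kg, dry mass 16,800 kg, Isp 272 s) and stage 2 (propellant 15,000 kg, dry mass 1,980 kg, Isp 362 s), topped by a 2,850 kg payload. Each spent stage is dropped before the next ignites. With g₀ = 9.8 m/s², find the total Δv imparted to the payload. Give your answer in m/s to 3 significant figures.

Δv ≈ 8760 m/s

Ignition mass of stage 1 = 113,000+16,800 + 15,000+1,980 + 2,850 = 149,630 kg.
Stage 1: m₀ = 149,630 kg, m_f = 149,630 − 113,000 = 36,630 kg; Δv = 272×9.8×ln(4.085) = 2665.6×1.4073 ≈ 3751 m/s.
Stage 2: m₀ = 19,830 kg, m_f = 19,830 − 15,000 = 4,830 kg; Δv = 362×9.8×ln(4.106) = 3547.6×1.4123 ≈ 5010 m/s.
Total Δv = 3751 + 5010 = 8761 m/s.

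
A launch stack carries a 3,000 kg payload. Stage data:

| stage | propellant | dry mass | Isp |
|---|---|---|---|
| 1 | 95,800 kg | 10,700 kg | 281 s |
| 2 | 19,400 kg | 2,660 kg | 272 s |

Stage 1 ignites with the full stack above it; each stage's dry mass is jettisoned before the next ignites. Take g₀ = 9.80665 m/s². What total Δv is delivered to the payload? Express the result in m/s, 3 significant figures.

Δv ≈ 7560 m/s

Ignition mass of stage 1 = 95,800+10,700 + 19,400+2,660 + 3,000 = 131,560 kg.
Stage 1: m₀ = 131,560 kg, m_f = 131,560 − 95,800 = 35,760 kg; Δv = 281×9.80665×ln(3.679) = 2755.7×1.3026 ≈ 3590 m/s.
Stage 2: m₀ = 25,060 kg, m_f = 25,060 − 19,400 = 5,660 kg; Δv = 272×9.80665×ln(4.428) = 2667.4×1.4878 ≈ 3969 m/s.
Total Δv = 3590 + 3969 = 7559 m/s.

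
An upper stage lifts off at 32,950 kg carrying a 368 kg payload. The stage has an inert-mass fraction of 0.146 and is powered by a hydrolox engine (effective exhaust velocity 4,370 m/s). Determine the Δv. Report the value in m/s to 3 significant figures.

Stage wet mass = m₀ − payload = 32,950 − 368 = 32,582 kg.
Stage dry mass = ε × stage wet mass = 0.146 × 32,582 = 4,756.97 kg.
Burnout mass m_f = stage dry + payload = 4,756.97 + 368 = 5,124.97 kg.
Rocket equation: Δv = v_e · ln(32,950/5,124.97) = 4370.0 × ln(6.429) = 4370.0 × 1.8609 ≈ 8132 m/s.

Δv ≈ 8130 m/s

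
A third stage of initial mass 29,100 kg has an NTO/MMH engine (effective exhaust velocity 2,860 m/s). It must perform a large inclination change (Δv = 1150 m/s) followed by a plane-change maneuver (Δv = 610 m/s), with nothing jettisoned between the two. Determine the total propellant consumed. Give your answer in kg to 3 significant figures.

total propellant consumed ≈ 13400 kg

After the first burn: m = 29100 × exp(−1150/2860.0) = 29100 × 0.66892 = 19,465.6 kg.
After the second burn: m = 19,465.6 × exp(−610/2860.0) = 19,465.6 × 0.80792 = 15,726.6 kg.
Total propellant = m₀ − m_final = 29100 − 15,726.6 = 13,373.4 kg.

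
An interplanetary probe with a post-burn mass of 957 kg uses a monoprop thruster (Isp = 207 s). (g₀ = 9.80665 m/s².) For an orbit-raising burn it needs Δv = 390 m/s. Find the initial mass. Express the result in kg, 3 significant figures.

v_e = Isp · g₀ = 207 × 9.80665 = 2030.0 m/s.
m₀/m_f = exp(Δv / v_e) = exp(390 / 2030.0) = exp(0.1921) = 1.2118.
m₀ = m_f × 1.2118 = 957 × 1.2118 = 1,159.69 kg.

initial mass ≈ 1160 kg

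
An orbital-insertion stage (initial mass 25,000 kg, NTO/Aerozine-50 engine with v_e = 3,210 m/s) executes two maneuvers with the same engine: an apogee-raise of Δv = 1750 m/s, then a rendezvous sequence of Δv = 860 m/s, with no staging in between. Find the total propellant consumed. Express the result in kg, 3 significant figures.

total propellant consumed ≈ 13900 kg

After the first burn: m = 25000 × exp(−1750/3210.0) = 25000 × 0.57974 = 14,493.5 kg.
After the second burn: m = 14,493.5 × exp(−860/3210.0) = 14,493.5 × 0.76497 = 11,087.1 kg.
Total propellant = m₀ − m_final = 25000 − 11,087.1 = 13,912.9 kg.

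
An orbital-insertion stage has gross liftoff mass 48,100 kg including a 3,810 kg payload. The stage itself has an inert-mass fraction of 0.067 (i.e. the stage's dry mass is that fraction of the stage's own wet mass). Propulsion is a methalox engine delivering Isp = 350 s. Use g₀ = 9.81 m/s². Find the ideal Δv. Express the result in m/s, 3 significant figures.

Stage wet mass = m₀ − payload = 48,100 − 3,810 = 44,290 kg.
Stage dry mass = ε × stage wet mass = 0.067 × 44,290 = 2,967.43 kg.
Burnout mass m_f = stage dry + payload = 2,967.43 + 3,810 = 6,777.43 kg.
v_e = Isp · g₀ = 350 × 9.81 = 3433.5 m/s.
Δv = v_e · ln(48,100/6,777.43) = 3433.5 × ln(7.097) = 3433.5 × 1.9597 ≈ 6729 m/s.

Δv ≈ 6730 m/s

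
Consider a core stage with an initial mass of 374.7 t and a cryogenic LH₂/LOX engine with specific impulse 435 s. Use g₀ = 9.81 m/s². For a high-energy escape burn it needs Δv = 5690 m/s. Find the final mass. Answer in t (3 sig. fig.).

v_e = Isp · g₀ = 435 × 9.81 = 4267.4 m/s.
By the Tsiolkovsky rocket equation, m₀/m_f = exp(Δv / v_e) = exp(5690 / 4267.4) = exp(1.3334) = 3.7938.
m_f = m₀ / 3.7938 = 374.7 / 3.7938 = 98.7664 t.

final mass ≈ 98.8 t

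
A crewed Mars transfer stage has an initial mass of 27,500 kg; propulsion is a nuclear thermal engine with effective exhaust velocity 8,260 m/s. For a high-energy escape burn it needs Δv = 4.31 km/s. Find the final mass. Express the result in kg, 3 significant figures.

final mass ≈ 16300 kg

Using Δv = v_e ln(m₀/m_f): m₀/m_f = exp(Δv / v_e) = exp(4310 / 8260.0) = exp(0.5218) = 1.6850.
m_f = m₀ / 1.6850 = 27,500 / 1.6850 = 16,320.5 kg.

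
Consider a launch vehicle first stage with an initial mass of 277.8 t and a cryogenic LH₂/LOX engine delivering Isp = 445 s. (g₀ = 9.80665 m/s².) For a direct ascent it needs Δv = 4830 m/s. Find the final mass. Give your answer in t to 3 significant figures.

v_e = Isp · g₀ = 445 × 9.80665 = 4364.0 m/s.
m₀/m_f = exp(Δv / v_e) = exp(4830 / 4364.0) = exp(1.1068) = 3.0246.
m_f = m₀ / 3.0246 = 277.8 / 3.0246 = 91.8469 t.

final mass ≈ 91.8 t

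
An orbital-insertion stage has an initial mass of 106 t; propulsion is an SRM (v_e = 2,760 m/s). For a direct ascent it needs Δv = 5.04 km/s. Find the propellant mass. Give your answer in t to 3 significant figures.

Using Δv = v_e ln(m₀/m_f): m₀/m_f = exp(Δv / v_e) = exp(5040 / 2760.0) = exp(1.8261) = 6.2095.
m_f = 106 / 6.2095 = 17.0706 t, so propellant = m₀ − m_f = 106 − 17.0706 = 88.9294 t.

propellant mass ≈ 88.9 t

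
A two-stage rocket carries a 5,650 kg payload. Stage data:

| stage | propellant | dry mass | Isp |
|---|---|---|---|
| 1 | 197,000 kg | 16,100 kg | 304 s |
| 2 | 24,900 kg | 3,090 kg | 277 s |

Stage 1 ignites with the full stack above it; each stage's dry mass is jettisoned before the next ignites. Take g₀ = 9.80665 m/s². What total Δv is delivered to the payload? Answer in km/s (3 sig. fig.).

Δv ≈ 8.44 km/s

Ignition mass of stage 1 = 197,000+16,100 + 24,900+3,090 + 5,650 = 246,740 kg.
Stage 1: m₀ = 246,740 kg, m_f = 246,740 − 197,000 = 49,740 kg; Δv = 304×9.80665×ln(4.961) = 2981.2×1.6015 ≈ 4775 m/s.
Stage 2: m₀ = 33,640 kg, m_f = 33,640 − 24,900 = 8,740 kg; Δv = 277×9.80665×ln(3.849) = 2716.4×1.3478 ≈ 3661 m/s.
Total Δv = 4775 + 3661 = 8436 m/s.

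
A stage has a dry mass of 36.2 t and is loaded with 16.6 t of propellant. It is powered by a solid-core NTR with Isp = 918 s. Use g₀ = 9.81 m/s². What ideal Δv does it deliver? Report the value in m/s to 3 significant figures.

v_e = Isp · g₀ = 918 × 9.81 = 9005.6 m/s.
m₀ = m_dry + m_prop = 36.2 + 16.6 = 52.8 t.
Δv = v_e · ln(m₀/m_f) = 9005.6 × ln(1.459) = 9005.6 × 0.3775 ≈ 3399.2 m/s.

Δv ≈ 3400 m/s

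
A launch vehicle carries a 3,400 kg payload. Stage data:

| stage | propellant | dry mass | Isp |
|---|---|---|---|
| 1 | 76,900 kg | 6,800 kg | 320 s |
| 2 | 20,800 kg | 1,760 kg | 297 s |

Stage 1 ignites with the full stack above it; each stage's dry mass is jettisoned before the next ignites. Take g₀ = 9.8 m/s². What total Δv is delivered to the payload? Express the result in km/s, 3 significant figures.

Δv ≈ 8.49 km/s

Ignition mass of stage 1 = 76,900+6,800 + 20,800+1,760 + 3,400 = 109,660 kg.
Stage 1: m₀ = 109,660 kg, m_f = 109,660 − 76,900 = 32,760 kg; Δv = 320×9.8×ln(3.347) = 3136.0×1.2082 ≈ 3789 m/s.
Stage 2: m₀ = 25,960 kg, m_f = 25,960 − 20,800 = 5,160 kg; Δv = 297×9.8×ln(5.031) = 2910.6×1.6156 ≈ 4702 m/s.
Total Δv = 3789 + 4702 = 8491 m/s.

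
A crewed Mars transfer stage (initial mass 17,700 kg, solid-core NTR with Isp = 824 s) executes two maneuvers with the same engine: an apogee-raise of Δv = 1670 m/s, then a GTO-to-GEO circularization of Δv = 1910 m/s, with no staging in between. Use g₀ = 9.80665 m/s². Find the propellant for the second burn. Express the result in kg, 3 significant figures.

v_e = Isp · g₀ = 824 × 9.80665 = 8080.7 m/s.
After the first burn: m = 17700 × exp(−1670/8080.7) = 17700 × 0.81329 = 14,395.2 kg.
After the second burn: m = 14,395.2 × exp(−1910/8080.7) = 14,395.2 × 0.78949 = 11,364.9 kg.
Second-burn propellant = 14,395.2 − 11,364.9 = 3,030.3 kg.

propellant for the second burn ≈ 3030 kg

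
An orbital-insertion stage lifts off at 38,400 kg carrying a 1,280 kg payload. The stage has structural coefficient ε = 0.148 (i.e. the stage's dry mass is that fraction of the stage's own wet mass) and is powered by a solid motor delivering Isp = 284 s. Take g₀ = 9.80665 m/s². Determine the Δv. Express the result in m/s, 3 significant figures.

Δv ≈ 4830 m/s

Stage wet mass = m₀ − payload = 38,400 − 1,280 = 37,120 kg.
Stage dry mass = ε × stage wet mass = 0.148 × 37,120 = 5,493.76 kg.
Burnout mass m_f = stage dry + payload = 5,493.76 + 1,280 = 6,773.76 kg.
v_e = Isp · g₀ = 284 × 9.80665 = 2785.1 m/s.
Δv = v_e · ln(38,400/6,773.76) = 2785.1 × ln(5.669) = 2785.1 × 1.7350 ≈ 4832 m/s.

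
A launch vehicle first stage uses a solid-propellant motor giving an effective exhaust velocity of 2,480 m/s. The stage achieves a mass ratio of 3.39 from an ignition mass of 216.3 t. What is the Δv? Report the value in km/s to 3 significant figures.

Rocket equation: Δv = v_e · ln(3.39) = 2480.0 × 1.2208 ≈ 3027.7 m/s.

Δv ≈ 3.03 km/s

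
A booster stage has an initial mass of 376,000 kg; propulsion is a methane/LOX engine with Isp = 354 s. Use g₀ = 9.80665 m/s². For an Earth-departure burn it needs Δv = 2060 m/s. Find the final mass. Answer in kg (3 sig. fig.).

v_e = Isp · g₀ = 354 × 9.80665 = 3471.6 m/s.
Rocket equation: m₀/m_f = exp(Δv / v_e) = exp(2060 / 3471.6) = exp(0.5934) = 1.8101.
m_f = m₀ / 1.8101 = 376,000 / 1.8101 = 207,723 kg.

final mass ≈ 208000 kg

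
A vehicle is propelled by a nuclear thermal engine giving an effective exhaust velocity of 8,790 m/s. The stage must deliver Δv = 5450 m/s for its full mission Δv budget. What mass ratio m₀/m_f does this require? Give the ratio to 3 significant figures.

Rocket equation: m₀/m_f = exp(Δv / v_e) = exp(5450 / 8790.0) = exp(0.6200) = 1.8590.

mass ratio ≈ 1.86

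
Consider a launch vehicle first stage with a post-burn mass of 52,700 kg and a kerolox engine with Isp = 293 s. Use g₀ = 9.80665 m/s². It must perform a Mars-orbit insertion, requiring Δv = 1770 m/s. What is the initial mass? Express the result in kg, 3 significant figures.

initial mass ≈ 97600 kg

v_e = Isp · g₀ = 293 × 9.80665 = 2873.3 m/s.
Using Δv = v_e ln(m₀/m_f): m₀/m_f = exp(Δv / v_e) = exp(1770 / 2873.3) = exp(0.6160) = 1.8515.
m₀ = m_f × 1.8515 = 52,700 × 1.8515 = 97,574.1 kg.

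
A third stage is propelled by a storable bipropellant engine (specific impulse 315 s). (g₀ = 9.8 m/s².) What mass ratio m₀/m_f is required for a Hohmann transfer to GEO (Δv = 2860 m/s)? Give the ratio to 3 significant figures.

v_e = Isp · g₀ = 315 × 9.8 = 3087.0 m/s.
Rocket equation: m₀/m_f = exp(Δv / v_e) = exp(2860 / 3087.0) = exp(0.9265) = 2.5256.

mass ratio ≈ 2.53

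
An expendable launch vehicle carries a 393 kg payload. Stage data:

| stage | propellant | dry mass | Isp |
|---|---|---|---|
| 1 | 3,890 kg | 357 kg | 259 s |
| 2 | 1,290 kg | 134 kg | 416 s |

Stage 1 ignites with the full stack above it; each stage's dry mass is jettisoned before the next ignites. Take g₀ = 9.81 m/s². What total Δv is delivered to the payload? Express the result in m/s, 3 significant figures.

Δv ≈ 7660 m/s

Ignition mass of stage 1 = 3,890+357 + 1,290+134 + 393 = 6,064 kg.
Stage 1: m₀ = 6,064 kg, m_f = 6,064 − 3,890 = 2,174 kg; Δv = 259×9.81×ln(2.789) = 2540.8×1.0258 ≈ 2606 m/s.
Stage 2: m₀ = 1,817 kg, m_f = 1,817 − 1,290 = 527 kg; Δv = 416×9.81×ln(3.448) = 4081.0×1.2377 ≈ 5051 m/s.
Total Δv = 2606 + 5051 = 7657 m/s.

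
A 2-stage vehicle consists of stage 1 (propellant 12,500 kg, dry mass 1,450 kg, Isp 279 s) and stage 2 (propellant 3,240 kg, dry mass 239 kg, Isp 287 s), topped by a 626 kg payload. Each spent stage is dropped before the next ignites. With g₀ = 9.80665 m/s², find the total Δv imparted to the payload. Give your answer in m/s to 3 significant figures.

Δv ≈ 7610 m/s

Ignition mass of stage 1 = 12,500+1,450 + 3,240+239 + 626 = 18,055 kg.
Stage 1: m₀ = 18,055 kg, m_f = 18,055 − 12,500 = 5,555 kg; Δv = 279×9.80665×ln(3.25) = 2736.1×1.1787 ≈ 3225 m/s.
Stage 2: m₀ = 4,105 kg, m_f = 4,105 − 3,240 = 865 kg; Δv = 287×9.80665×ln(4.746) = 2814.5×1.5572 ≈ 4383 m/s.
Total Δv = 3225 + 4383 = 7608 m/s.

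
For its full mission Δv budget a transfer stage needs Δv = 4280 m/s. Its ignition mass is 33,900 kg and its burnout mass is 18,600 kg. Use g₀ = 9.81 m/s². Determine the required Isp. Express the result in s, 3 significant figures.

Isp ≈ 727 s

ln(m₀/m_f) = ln(33900/18600) = ln(1.823) = 0.6003.
From the ideal rocket equation, v_e = Δv / ln(m₀/m_f) = 4280 / 0.6003 = 7130.3 m/s.
Isp = v_e / g₀ = 7130.3 / 9.81 = 726.8 s.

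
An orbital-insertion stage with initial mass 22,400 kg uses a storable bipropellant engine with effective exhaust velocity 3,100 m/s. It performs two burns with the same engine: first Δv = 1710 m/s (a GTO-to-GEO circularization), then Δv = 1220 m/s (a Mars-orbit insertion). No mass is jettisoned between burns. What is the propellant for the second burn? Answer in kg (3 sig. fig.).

After the first burn: m = 22400 × exp(−1710/3100.0) = 22400 × 0.57602 = 12,902.8 kg.
After the second burn: m = 12,902.8 × exp(−1220/3100.0) = 12,902.8 × 0.67466 = 8,705 kg.
Second-burn propellant = 12,902.8 − 8,705 = 4,197.8 kg.

propellant for the second burn ≈ 4200 kg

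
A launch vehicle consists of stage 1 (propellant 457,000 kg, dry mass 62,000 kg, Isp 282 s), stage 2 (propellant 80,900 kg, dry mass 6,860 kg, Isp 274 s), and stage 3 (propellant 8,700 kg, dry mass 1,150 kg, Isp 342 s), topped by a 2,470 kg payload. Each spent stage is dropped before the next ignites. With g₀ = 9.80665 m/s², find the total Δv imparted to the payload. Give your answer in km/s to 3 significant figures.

Δv ≈ 12.3 km/s

Ignition mass of stage 1 = 457,000+62,000 + 80,900+6,860 + 8,700+1,150 + 2,470 = 619,080 kg.
Stage 1: m₀ = 619,080 kg, m_f = 619,080 − 457,000 = 162,080 kg; Δv = 282×9.80665×ln(3.82) = 2765.5×1.3401 ≈ 3706 m/s.
Stage 2: m₀ = 100,080 kg, m_f = 100,080 − 80,900 = 19,180 kg; Δv = 274×9.80665×ln(5.218) = 2687.0×1.6521 ≈ 4439 m/s.
Stage 3: m₀ = 12,320 kg, m_f = 12,320 − 8,700 = 3,620 kg; Δv = 342×9.80665×ln(3.403) = 3353.9×1.2247 ≈ 4108 m/s.
Total Δv = 3706 + 4439 + 4108 = 12253 m/s.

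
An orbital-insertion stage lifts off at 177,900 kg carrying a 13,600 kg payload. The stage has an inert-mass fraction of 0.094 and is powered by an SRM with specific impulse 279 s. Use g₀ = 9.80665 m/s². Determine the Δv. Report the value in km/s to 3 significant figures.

Stage wet mass = m₀ − payload = 177,900 − 13,600 = 164,300 kg.
Stage dry mass = ε × stage wet mass = 0.094 × 164,300 = 15,444.2 kg.
Burnout mass m_f = stage dry + payload = 15,444.2 + 13,600 = 29,044.2 kg.
v_e = Isp · g₀ = 279 × 9.80665 = 2736.1 m/s.
Using Δv = v_e ln(m₀/m_f): Δv = v_e · ln(177,900/29,044.2) = 2736.1 × ln(6.125) = 2736.1 × 1.8124 ≈ 4959 m/s.

Δv ≈ 4.96 km/s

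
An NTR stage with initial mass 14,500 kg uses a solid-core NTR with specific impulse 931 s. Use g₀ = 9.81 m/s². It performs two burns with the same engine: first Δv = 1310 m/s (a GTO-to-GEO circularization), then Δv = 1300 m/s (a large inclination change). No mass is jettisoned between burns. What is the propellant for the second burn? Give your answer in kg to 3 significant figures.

propellant for the second burn ≈ 1670 kg

v_e = Isp · g₀ = 931 × 9.81 = 9133.1 m/s.
After the first burn: m = 14500 × exp(−1310/9133.1) = 14500 × 0.86638 = 12,562.5 kg.
After the second burn: m = 12,562.5 × exp(−1300/9133.1) = 12,562.5 × 0.86733 = 10,895.8 kg.
Second-burn propellant = 12,562.5 − 10,895.8 = 1,666.7 kg.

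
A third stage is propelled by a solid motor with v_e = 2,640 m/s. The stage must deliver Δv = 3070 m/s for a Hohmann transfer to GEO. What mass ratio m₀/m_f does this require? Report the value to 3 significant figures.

m₀/m_f = exp(Δv / v_e) = exp(3070 / 2640.0) = exp(1.1629) = 3.1991.

mass ratio ≈ 3.20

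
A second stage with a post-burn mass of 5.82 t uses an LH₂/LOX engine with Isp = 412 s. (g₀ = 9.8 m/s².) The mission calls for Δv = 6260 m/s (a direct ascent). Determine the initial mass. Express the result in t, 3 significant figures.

initial mass ≈ 27.4 t

v_e = Isp · g₀ = 412 × 9.8 = 4037.6 m/s.
Using Δv = v_e ln(m₀/m_f): m₀/m_f = exp(Δv / v_e) = exp(6260 / 4037.6) = exp(1.5504) = 4.7135.
m₀ = m_f × 4.7135 = 5.82 × 4.7135 = 27.4326 t.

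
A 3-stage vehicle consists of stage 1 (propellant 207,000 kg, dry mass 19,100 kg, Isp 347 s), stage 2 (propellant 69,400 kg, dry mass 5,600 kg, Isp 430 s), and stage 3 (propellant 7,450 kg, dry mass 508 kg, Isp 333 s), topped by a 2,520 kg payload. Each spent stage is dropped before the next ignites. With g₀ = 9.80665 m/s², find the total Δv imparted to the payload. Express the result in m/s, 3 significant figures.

Ignition mass of stage 1 = 207,000+19,100 + 69,400+5,600 + 7,450+508 + 2,520 = 311,578 kg.
Stage 1: m₀ = 311,578 kg, m_f = 311,578 − 207,000 = 104,578 kg; Δv = 347×9.80665×ln(2.979) = 3402.9×1.0917 ≈ 3715 m/s.
Stage 2: m₀ = 85,478 kg, m_f = 85,478 − 69,400 = 16,078 kg; Δv = 430×9.80665×ln(5.316) = 4216.9×1.6708 ≈ 7046 m/s.
Stage 3: m₀ = 10,478 kg, m_f = 10,478 − 7,450 = 3,028 kg; Δv = 333×9.80665×ln(3.46) = 3265.6×1.2414 ≈ 4054 m/s.
Total Δv = 3715 + 7046 + 4054 = 14815 m/s.

Δv ≈ 14800 m/s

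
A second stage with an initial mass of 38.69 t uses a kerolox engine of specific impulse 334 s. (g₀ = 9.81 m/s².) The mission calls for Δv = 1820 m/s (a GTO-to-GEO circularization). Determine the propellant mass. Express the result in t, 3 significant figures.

propellant mass ≈ 16.5 t

v_e = Isp · g₀ = 334 × 9.81 = 3276.5 m/s.
From the ideal rocket equation, m₀/m_f = exp(Δv / v_e) = exp(1820 / 3276.5) = exp(0.5555) = 1.7427.
m_f = 38.69 / 1.7427 = 22.2012 t, so propellant = m₀ − m_f = 38.69 − 22.2012 = 16.4888 t.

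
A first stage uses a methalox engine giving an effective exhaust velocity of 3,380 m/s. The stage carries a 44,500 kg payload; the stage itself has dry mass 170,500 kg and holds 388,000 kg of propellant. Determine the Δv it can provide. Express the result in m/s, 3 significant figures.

Δv ≈ 3490 m/s

m₀ = payload + dry + propellant = 44,500 + 170,500 + 388,000 = 603,000 kg.
m_f = payload + dry = 44,500 + 170,500 = 215,000 kg.
From the ideal rocket equation, Δv = v_e · ln(m₀/m_f) = 3380.0 × ln(2.805) = 3380.0 × 1.0313 ≈ 3485.7 m/s.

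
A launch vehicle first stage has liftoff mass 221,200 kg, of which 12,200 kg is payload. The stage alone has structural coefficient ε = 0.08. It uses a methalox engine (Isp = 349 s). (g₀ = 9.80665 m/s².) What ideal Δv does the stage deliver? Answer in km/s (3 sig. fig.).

Δv ≈ 6.96 km/s

Stage wet mass = m₀ − payload = 221,200 − 12,200 = 209,000 kg.
Stage dry mass = ε × stage wet mass = 0.08 × 209,000 = 16,720 kg.
Burnout mass m_f = stage dry + payload = 16,720 + 12,200 = 28,920 kg.
v_e = Isp · g₀ = 349 × 9.80665 = 3422.5 m/s.
From the ideal rocket equation, Δv = v_e · ln(221,200/28,920) = 3422.5 × ln(7.649) = 3422.5 × 2.0345 ≈ 6963 m/s.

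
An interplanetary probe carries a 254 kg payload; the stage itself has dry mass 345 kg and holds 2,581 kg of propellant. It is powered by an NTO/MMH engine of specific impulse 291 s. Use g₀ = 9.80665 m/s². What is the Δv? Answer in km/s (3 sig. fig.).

v_e = Isp · g₀ = 291 × 9.80665 = 2853.7 m/s.
m₀ = payload + dry + propellant = 254 + 345 + 2,581 = 3,180 kg.
m_f = payload + dry = 254 + 345 = 599 kg.
Δv = v_e · ln(m₀/m_f) = 2853.7 × ln(5.309) = 2853.7 × 1.6694 ≈ 4764.0 m/s.

Δv ≈ 4.76 km/s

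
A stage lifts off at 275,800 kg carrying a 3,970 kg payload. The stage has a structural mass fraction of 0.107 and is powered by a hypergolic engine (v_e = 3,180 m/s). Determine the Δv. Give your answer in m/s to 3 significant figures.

Δv ≈ 6750 m/s

Stage wet mass = m₀ − payload = 275,800 − 3,970 = 271,830 kg.
Stage dry mass = ε × stage wet mass = 0.107 × 271,830 = 29,085.8 kg.
Burnout mass m_f = stage dry + payload = 29,085.8 + 3,970 = 33,055.8 kg.
From the ideal rocket equation, Δv = v_e · ln(275,800/33,055.8) = 3180.0 × ln(8.343) = 3180.0 × 2.1215 ≈ 6746 m/s.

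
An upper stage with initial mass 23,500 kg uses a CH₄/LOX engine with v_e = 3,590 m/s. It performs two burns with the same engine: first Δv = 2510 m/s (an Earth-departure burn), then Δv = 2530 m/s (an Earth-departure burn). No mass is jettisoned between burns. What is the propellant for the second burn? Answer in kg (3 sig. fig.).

After the first burn: m = 23500 × exp(−2510/3590.0) = 23500 × 0.49700 = 11,679.5 kg.
After the second burn: m = 11,679.5 × exp(−2530/3590.0) = 11,679.5 × 0.49424 = 5,772.48 kg.
Second-burn propellant = 11,679.5 − 5,772.48 = 5,907.02 kg.

propellant for the second burn ≈ 5910 kg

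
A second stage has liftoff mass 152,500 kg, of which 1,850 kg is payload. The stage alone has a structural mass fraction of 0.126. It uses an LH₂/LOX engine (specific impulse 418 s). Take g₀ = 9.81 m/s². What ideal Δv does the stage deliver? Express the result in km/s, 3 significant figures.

Δv ≈ 8.16 km/s

Stage wet mass = m₀ − payload = 152,500 − 1,850 = 150,650 kg.
Stage dry mass = ε × stage wet mass = 0.126 × 150,650 = 18,981.9 kg.
Burnout mass m_f = stage dry + payload = 18,981.9 + 1,850 = 20,831.9 kg.
v_e = Isp · g₀ = 418 × 9.81 = 4100.6 m/s.
Δv = v_e · ln(152,500/20,831.9) = 4100.6 × ln(7.321) = 4100.6 × 1.9907 ≈ 8163 m/s.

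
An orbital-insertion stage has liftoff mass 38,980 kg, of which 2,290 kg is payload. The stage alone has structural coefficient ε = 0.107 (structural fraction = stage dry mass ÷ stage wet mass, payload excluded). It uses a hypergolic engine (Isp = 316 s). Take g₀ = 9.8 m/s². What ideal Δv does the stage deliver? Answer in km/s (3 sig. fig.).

Δv ≈ 5.69 km/s

Stage wet mass = m₀ − payload = 38,980 − 2,290 = 36,690 kg.
Stage dry mass = ε × stage wet mass = 0.107 × 36,690 = 3,925.83 kg.
Burnout mass m_f = stage dry + payload = 3,925.83 + 2,290 = 6,215.83 kg.
v_e = Isp · g₀ = 316 × 9.8 = 3096.8 m/s.
From the ideal rocket equation, Δv = v_e · ln(38,980/6,215.83) = 3096.8 × ln(6.271) = 3096.8 × 1.8359 ≈ 5686 m/s.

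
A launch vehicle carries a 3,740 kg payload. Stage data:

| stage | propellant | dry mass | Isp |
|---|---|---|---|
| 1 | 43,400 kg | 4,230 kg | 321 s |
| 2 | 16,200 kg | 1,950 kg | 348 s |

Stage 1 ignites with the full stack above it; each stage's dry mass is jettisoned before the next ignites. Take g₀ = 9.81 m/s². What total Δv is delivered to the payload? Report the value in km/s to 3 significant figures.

Δv ≈ 7.68 km/s

Ignition mass of stage 1 = 43,400+4,230 + 16,200+1,950 + 3,740 = 69,520 kg.
Stage 1: m₀ = 69,520 kg, m_f = 69,520 − 43,400 = 26,120 kg; Δv = 321×9.81×ln(2.662) = 3149.0×0.9789 ≈ 3083 m/s.
Stage 2: m₀ = 21,890 kg, m_f = 21,890 − 16,200 = 5,690 kg; Δv = 348×9.81×ln(3.847) = 3413.9×1.3473 ≈ 4600 m/s.
Total Δv = 3083 + 4600 = 7683 m/s.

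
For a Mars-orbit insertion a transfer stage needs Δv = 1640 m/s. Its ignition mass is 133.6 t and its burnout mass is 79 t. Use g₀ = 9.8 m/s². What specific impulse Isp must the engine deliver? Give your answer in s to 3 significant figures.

ln(m₀/m_f) = ln(133600/79000) = ln(1.691) = 0.5254.
v_e = Δv / ln(m₀/m_f) = 1640 / 0.5254 = 3121.4 m/s.
Isp = v_e / g₀ = 3121.4 / 9.8 = 318.5 s.

Isp ≈ 319 s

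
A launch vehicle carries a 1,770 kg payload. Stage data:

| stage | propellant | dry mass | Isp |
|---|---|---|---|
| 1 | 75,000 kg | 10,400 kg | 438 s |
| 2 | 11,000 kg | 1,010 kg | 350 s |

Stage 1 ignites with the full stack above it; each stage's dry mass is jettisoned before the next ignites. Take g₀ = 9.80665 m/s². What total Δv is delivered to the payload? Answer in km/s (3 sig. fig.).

Ignition mass of stage 1 = 75,000+10,400 + 11,000+1,010 + 1,770 = 99,180 kg.
Stage 1: m₀ = 99,180 kg, m_f = 99,180 − 75,000 = 24,180 kg; Δv = 438×9.80665×ln(4.102) = 4295.3×1.4114 ≈ 6062 m/s.
Stage 2: m₀ = 13,780 kg, m_f = 13,780 − 11,000 = 2,780 kg; Δv = 350×9.80665×ln(4.957) = 3432.3×1.6008 ≈ 5494 m/s.
Total Δv = 6062 + 5494 = 11556 m/s.

Δv ≈ 11.6 km/s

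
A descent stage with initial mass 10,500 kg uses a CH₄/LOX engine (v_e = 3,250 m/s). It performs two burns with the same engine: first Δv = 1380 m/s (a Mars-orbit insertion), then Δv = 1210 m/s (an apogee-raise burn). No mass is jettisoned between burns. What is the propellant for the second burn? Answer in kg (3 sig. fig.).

After the first burn: m = 10500 × exp(−1380/3250.0) = 10500 × 0.65402 = 6,867.21 kg.
After the second burn: m = 6,867.21 × exp(−1210/3250.0) = 6,867.21 × 0.68914 = 4,732.47 kg.
Second-burn propellant = 6,867.21 − 4,732.47 = 2,134.74 kg.

propellant for the second burn ≈ 2130 kg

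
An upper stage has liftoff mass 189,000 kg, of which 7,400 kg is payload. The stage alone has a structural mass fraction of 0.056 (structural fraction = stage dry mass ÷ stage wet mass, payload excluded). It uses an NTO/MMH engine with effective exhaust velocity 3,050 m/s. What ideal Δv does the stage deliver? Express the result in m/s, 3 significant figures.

Stage wet mass = m₀ − payload = 189,000 − 7,400 = 181,600 kg.
Stage dry mass = ε × stage wet mass = 0.056 × 181,600 = 10,169.6 kg.
Burnout mass m_f = stage dry + payload = 10,169.6 + 7,400 = 17,569.6 kg.
Using Δv = v_e ln(m₀/m_f): Δv = v_e · ln(189,000/17,569.6) = 3050.0 × ln(10.76) = 3050.0 × 2.3756 ≈ 7246 m/s.

Δv ≈ 7250 m/s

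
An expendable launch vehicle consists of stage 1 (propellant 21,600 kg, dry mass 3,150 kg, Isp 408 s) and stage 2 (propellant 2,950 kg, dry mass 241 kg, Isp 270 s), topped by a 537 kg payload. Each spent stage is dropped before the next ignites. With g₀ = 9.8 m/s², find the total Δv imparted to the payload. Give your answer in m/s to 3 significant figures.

Ignition mass of stage 1 = 21,600+3,150 + 2,950+241 + 537 = 28,478 kg.
Stage 1: m₀ = 28,478 kg, m_f = 28,478 − 21,600 = 6,878 kg; Δv = 408×9.8×ln(4.14) = 3998.4×1.4208 ≈ 5681 m/s.
Stage 2: m₀ = 3,728 kg, m_f = 3,728 − 2,950 = 778 kg; Δv = 270×9.8×ln(4.792) = 2646.0×1.5669 ≈ 4146 m/s.
Total Δv = 5681 + 4146 = 9827 m/s.

Δv ≈ 9830 m/s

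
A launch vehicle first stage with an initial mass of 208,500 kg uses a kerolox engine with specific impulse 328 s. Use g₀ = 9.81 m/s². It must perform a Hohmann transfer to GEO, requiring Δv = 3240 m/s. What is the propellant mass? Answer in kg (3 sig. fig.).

propellant mass ≈ 132000 kg

v_e = Isp · g₀ = 328 × 9.81 = 3217.7 m/s.
m₀/m_f = exp(Δv / v_e) = exp(3240 / 3217.7) = exp(1.0069) = 2.7372.
m_f = 208,500 / 2.7372 = 76,172.7 kg, so propellant = m₀ − m_f = 208,500 − 76,172.7 = 132,327.3 kg.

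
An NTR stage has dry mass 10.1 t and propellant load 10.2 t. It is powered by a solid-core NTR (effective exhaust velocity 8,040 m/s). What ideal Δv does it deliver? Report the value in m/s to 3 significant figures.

m₀ = m_dry + m_prop = 10.1 + 10.2 = 20.3 t.
Δv = v_e · ln(m₀/m_f) = 8040.0 × ln(2.01) = 8040.0 × 0.6981 ≈ 5612.6 m/s.

Δv ≈ 5610 m/s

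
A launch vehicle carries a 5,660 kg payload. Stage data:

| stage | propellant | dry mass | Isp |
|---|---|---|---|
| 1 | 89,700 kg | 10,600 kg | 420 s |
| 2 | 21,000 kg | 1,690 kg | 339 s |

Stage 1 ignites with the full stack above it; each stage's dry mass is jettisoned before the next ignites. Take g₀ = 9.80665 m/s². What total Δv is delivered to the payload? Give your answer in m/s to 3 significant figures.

Ignition mass of stage 1 = 89,700+10,600 + 21,000+1,690 + 5,660 = 128,650 kg.
Stage 1: m₀ = 128,650 kg, m_f = 128,650 − 89,700 = 38,950 kg; Δv = 420×9.80665×ln(3.303) = 4118.8×1.1948 ≈ 4921 m/s.
Stage 2: m₀ = 28,350 kg, m_f = 28,350 − 21,000 = 7,350 kg; Δv = 339×9.80665×ln(3.857) = 3324.5×1.3499 ≈ 4488 m/s.
Total Δv = 4921 + 4488 = 9409 m/s.

Δv ≈ 9410 m/s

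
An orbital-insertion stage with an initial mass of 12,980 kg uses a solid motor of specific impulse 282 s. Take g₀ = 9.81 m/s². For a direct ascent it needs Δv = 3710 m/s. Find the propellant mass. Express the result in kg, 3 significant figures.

v_e = Isp · g₀ = 282 × 9.81 = 2766.4 m/s.
Rocket equation: m₀/m_f = exp(Δv / v_e) = exp(3710 / 2766.4) = exp(1.3411) = 3.8232.
m_f = 12,980 / 3.8232 = 3,395.06 kg, so propellant = m₀ − m_f = 12,980 − 3,395.06 = 9,584.94 kg.

propellant mass ≈ 9580 kg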